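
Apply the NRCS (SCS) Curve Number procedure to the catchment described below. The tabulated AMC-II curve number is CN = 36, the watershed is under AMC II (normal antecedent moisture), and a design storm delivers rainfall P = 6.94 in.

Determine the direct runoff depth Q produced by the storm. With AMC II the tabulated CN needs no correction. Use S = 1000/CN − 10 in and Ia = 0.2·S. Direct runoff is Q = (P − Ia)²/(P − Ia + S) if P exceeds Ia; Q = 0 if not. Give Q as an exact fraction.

CN(II) = 36; AMC II needs no correction.
Retention S: 1000/CN − 10 with CN=36.000 → S = 160/9 ≈ 17.778 in
Initial abstraction Ia = S/5 = (160/9)/5 = 32/9 ≈ 3.556 in
Since P=6.940 > Ia=3.556: effective rainfall P−Ia = 1523/450 in
Q: (1523/450)² ÷ (9523/450) = 2319529/4285350 in (≈ 0.541 in)

Q = 2319529/4285350 in ≈ 0.541 in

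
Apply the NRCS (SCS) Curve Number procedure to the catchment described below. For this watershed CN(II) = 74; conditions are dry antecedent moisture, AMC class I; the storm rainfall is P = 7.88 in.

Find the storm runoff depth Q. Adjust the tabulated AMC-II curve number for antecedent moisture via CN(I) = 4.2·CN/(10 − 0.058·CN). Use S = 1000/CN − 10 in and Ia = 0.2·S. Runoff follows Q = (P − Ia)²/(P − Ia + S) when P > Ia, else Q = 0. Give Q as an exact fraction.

Q = 14536883761/5498615325 in ≈ 2.644 in

Adjust CN=74 to AMC I: 4.2·74/(10 − 0.058·74) → (1554/5) ÷ (1427/250) = 77700/1427 ≈ 54.450
S = 1000/(77700/1427) − 10 = 6500/777 in ≈ 8.366 in
Ia = 0.2S: 0.2·8.366 = 1.673 in (exactly 1300/777)
Since P=7.880 > Ia=1.673: effective rainfall P−Ia = 120569/19425 in
Q = (120569/19425)²/((120569/19425) + 6500/777) = (14536883761/377330625)/(283069/19425) = 14536883761/5498615325 in ≈ 2.644 in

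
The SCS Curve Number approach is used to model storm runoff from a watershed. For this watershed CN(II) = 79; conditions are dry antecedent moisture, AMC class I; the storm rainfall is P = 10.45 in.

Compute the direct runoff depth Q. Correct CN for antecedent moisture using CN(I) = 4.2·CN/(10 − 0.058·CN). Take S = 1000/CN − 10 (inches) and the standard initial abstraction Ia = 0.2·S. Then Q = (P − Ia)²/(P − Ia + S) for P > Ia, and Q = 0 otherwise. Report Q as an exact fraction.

Q = 210569121/38727380 in ≈ 5.437 in

Adjust CN=79 to AMC I: 4.2·79/(10 − 0.058·79) → (1659/5) ÷ (2709/500) = 7900/129 ≈ 61.240
Retention S: 1000/CN − 10 with CN=61.240 → S = 500/79 ≈ 6.329 in
Initial abstraction Ia = S/5 = (500/79)/5 = 100/79 ≈ 1.266 in
Since P=10.450 > Ia=1.266: effective rainfall P−Ia = 14511/1580 in
Runoff Q = (P−Ia)²/(P−Ia+S) = (9.184)²/(9.184+6.329) = 210569121/38727380 ≈ 5.437 in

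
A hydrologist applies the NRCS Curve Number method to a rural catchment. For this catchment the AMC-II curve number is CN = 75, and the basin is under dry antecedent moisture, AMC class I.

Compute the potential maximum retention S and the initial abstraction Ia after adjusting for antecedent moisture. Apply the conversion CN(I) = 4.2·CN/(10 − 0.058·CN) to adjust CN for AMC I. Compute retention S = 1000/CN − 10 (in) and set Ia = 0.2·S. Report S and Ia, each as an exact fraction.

S = 500/63 in ≈ 7.937 in; Ia = 100/63 in ≈ 1.587 in

Adjust CN=75 to AMC I: 4.2·75/(10 − 0.058·75) → 315 ÷ (113/20) = 6300/113 ≈ 55.752
S = 1000/(6300/113) − 10 = 500/63 in ≈ 7.937 in
Ia = 0.2S: 0.2·7.937 = 1.587 in (exactly 100/63)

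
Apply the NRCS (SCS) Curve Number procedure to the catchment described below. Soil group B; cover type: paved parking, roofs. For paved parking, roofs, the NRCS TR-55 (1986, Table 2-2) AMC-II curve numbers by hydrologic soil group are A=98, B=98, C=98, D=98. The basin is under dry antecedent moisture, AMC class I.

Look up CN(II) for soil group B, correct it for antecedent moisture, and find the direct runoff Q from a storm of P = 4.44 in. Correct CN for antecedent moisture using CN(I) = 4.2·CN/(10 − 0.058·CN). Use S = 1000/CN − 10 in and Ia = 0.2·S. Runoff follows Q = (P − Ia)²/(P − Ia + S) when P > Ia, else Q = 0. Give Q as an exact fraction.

Q = 12481134961/3195533775 in ≈ 3.906 in

NRCS table: paved parking, roofs, soil group B → CN(II) = 98
Adjust CN=98 to AMC I: 4.2·98/(10 − 0.058·98) → (2058/5) ÷ (1079/250) = 102900/1079 ≈ 95.366
Retention S: 1000/CN − 10 with CN=95.366 → S = 500/1029 ≈ 0.486 in
Initial abstraction Ia = S/5 = (500/1029)/5 = 100/1029 ≈ 0.097 in
Excess rainfall: 4.440 − 0.097 = 4.343 in; P > Ia so Q > 0
Q: (111719/25725)² ÷ (124219/25725) = 12481134961/3195533775 in (≈ 3.906 in)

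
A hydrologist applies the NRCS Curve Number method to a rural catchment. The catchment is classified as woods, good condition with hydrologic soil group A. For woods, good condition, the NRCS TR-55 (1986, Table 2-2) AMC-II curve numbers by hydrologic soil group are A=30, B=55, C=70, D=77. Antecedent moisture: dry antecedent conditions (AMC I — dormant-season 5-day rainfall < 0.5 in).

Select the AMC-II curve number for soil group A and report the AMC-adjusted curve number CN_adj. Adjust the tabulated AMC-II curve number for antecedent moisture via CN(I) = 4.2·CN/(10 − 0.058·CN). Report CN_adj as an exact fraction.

CN_adj = 900/59 ≈ 15.254

NRCS table: woods, good condition, soil group A → CN(II) = 30
CN(I) from CN(II)=30: (4.2·30)/(10 − 0.058·30) = 900/59 ≈ 15.254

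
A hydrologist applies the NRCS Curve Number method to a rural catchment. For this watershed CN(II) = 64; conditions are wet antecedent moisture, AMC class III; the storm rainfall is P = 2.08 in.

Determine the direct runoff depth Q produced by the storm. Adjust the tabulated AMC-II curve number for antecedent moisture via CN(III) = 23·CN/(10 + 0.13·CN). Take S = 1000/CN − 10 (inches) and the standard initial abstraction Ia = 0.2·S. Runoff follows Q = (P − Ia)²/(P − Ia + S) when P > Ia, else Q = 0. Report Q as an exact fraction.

Adjust CN=64 to AMC III: 23·64/(10 + 0.13·64) → 1472 ÷ (458/25) = 18400/229 ≈ 80.349
S = 1000/(18400/229) − 10 = 225/92 in ≈ 2.446 in
Initial abstraction Ia = S/5 = (225/92)/5 = 45/92 ≈ 0.489 in
Since P=2.080 > Ia=0.489: effective rainfall P−Ia = 3659/2300 in
Q = (3659/2300)²/((3659/2300) + 225/92) = (13388281/5290000)/(2321/575) = 13388281/21353200 in ≈ 0.627 in

Q = 13388281/21353200 in ≈ 0.627 in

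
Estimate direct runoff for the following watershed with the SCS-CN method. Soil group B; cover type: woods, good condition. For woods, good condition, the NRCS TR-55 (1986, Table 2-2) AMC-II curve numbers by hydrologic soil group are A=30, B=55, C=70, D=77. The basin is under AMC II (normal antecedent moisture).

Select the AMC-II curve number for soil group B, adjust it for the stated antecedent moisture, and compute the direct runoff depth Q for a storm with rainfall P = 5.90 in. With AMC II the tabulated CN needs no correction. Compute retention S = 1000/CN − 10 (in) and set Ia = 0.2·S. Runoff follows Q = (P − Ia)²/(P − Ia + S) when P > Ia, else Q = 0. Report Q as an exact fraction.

Q = 219961/150590 in ≈ 1.461 in

NRCS table: woods, good condition, soil group B → CN(II) = 55
CN(II) = 55; AMC II needs no correction.
Max retention: S = 1000/55 − 10 = 90/11 in (≈ 8.182 in)
Ia = 0.2·(90/11) = 18/11 in ≈ 1.636 in
Since P=5.900 > Ia=1.636: effective rainfall P−Ia = 469/110 in
Q = (469/110)²/((469/110) + 90/11) = (219961/12100)/(1369/110) = 219961/150590 in ≈ 1.461 in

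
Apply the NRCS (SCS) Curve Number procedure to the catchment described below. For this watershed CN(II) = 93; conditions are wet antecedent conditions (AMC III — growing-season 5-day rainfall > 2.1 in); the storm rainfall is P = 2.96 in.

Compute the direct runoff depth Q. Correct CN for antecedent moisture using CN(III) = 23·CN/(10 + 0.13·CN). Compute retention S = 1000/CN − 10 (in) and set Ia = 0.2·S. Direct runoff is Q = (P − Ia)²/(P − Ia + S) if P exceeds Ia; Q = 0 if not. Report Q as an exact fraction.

Wet (AMC III): CN(III) = 23·93/(10 + 0.13·93) = 2139/(2209/100) = 213900/2209 ≈ 96.831
S = 1000/(213900/2209) − 10 = 700/2139 in ≈ 0.327 in
Ia = 0.2S: 0.2·0.327 = 0.065 in (exactly 140/2139)
Since P=2.960 > Ia=0.065: effective rainfall P−Ia = 154786/53475 in
Runoff Q = (P−Ia)²/(P−Ia+S) = (2.895)²/(2.895+0.327) = 11979352898/4606496925 ≈ 2.601 in

Q = 11979352898/4606496925 in ≈ 2.601 in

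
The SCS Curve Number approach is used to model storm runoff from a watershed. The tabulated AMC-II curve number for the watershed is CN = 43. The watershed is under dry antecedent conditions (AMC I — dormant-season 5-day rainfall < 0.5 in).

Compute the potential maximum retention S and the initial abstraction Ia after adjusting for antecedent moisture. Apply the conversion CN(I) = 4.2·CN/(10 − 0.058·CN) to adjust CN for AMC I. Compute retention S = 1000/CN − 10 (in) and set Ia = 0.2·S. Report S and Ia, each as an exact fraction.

Adjust CN=43 to AMC I: 4.2·43/(10 − 0.058·43) → (903/5) ÷ (3753/500) = 30100/1251 ≈ 24.061
Retention S: 1000/CN − 10 with CN=24.061 → S = 9500/301 ≈ 31.561 in
Initial abstraction Ia = S/5 = (9500/301)/5 = 1900/301 ≈ 6.312 in

S = 9500/301 in ≈ 31.561 in; Ia = 1900/301 in ≈ 6.312 in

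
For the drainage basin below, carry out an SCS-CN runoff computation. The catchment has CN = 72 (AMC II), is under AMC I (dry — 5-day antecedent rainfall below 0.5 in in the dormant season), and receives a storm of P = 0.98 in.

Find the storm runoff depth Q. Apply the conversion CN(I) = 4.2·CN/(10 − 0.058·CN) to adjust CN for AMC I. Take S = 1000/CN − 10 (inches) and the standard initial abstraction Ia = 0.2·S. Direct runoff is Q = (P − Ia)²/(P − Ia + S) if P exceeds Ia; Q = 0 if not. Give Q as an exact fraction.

Adjust CN=72 to AMC I: 4.2·72/(10 − 0.058·72) → (1512/5) ÷ (728/125) = 675/13 ≈ 51.923
Max retention: S = 1000/(675/13) − 10 = 250/27 in (≈ 9.259 in)
Ia = 0.2S: 0.2·9.259 = 1.852 in (exactly 50/27)
P = 0.980 ≤ Ia = 1.852 in: entire storm abstracted, Q = 0.

Q = 0 in ≈ 0.000 in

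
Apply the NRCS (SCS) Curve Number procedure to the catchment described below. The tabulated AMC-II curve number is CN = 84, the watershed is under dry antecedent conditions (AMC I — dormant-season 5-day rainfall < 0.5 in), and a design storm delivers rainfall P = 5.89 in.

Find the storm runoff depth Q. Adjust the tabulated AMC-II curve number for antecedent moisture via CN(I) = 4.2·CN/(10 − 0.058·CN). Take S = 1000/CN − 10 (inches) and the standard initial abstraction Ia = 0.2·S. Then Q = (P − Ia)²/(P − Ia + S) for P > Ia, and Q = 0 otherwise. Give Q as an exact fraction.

Dry (AMC I): CN(I) = 4.2·84/(10 − 0.058·84) = (1764/5)/(641/125) = 44100/641 ≈ 68.799
Retention S: 1000/CN − 10 with CN=68.799 → S = 2000/441 ≈ 4.535 in
Initial abstraction Ia = S/5 = (2000/441)/5 = 400/441 ≈ 0.907 in
Since P=5.890 > Ia=0.907: effective rainfall P−Ia = 219749/44100 in
Q: (219749/44100)² ÷ (419749/44100) = 48289623001/18510930900 in (≈ 2.609 in)

Q = 48289623001/18510930900 in ≈ 2.609 in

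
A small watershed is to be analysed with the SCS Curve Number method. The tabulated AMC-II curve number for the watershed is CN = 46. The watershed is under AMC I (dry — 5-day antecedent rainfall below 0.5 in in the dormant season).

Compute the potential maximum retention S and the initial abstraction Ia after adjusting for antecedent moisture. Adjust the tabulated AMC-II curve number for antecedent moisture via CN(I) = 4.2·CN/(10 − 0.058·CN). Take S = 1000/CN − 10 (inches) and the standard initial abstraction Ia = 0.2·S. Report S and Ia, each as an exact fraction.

Dry (AMC I): CN(I) = 4.2·46/(10 − 0.058·46) = (966/5)/(1833/250) = 16100/611 ≈ 26.350
Retention S: 1000/CN − 10 with CN=26.350 → S = 4500/161 ≈ 27.950 in
Ia = 0.2·(4500/161) = 900/161 in ≈ 5.590 in

S = 4500/161 in ≈ 27.950 in; Ia = 900/161 in ≈ 5.590 in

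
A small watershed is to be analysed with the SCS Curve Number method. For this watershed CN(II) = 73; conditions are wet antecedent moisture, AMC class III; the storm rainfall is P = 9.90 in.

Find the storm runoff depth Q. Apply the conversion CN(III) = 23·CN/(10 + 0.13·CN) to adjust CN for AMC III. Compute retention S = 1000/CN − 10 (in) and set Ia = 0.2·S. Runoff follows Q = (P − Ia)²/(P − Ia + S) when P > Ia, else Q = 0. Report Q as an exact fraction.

Q = 2873710449/350390510 in ≈ 8.201 in

Wet (AMC III): CN(III) = 23·73/(10 + 0.13·73) = 1679/(1949/100) = 167900/1949 ≈ 86.147
S = 1000/(167900/1949) − 10 = 2700/1679 in ≈ 1.608 in
Initial abstraction Ia = S/5 = (2700/1679)/5 = 540/1679 ≈ 0.322 in
Since P=9.900 > Ia=0.322: effective rainfall P−Ia = 160821/16790 in
Runoff Q = (P−Ia)²/(P−Ia+S) = (9.578)²/(9.578+1.608) = 2873710449/350390510 ≈ 8.201 in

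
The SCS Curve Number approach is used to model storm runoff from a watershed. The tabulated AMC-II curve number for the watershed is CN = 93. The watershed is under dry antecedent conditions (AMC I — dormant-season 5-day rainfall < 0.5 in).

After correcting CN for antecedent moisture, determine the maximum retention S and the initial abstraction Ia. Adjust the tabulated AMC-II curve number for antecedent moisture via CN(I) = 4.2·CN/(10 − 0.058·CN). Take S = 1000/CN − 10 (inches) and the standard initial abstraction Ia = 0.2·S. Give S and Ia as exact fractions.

S = 500/279 in ≈ 1.792 in; Ia = 100/279 in ≈ 0.358 in

CN(I) from CN(II)=93: (4.2·93)/(10 − 0.058·93) = 27900/329 ≈ 84.802
Retention S: 1000/CN − 10 with CN=84.802 → S = 500/279 ≈ 1.792 in
Ia = 0.2·(500/279) = 100/279 in ≈ 0.358 in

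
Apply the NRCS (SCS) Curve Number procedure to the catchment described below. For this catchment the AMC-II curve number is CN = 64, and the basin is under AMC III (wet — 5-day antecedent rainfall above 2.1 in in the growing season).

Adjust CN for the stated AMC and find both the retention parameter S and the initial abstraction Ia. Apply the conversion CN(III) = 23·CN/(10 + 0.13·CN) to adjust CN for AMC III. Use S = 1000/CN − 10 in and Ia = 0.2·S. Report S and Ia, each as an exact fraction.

S = 225/92 in ≈ 2.446 in; Ia = 45/92 in ≈ 0.489 in

CN(III) from CN(II)=64: (23·64)/(10 + 0.13·64) = 18400/229 ≈ 80.349
S = 1000/(18400/229) − 10 = 225/92 in ≈ 2.446 in
Ia = 0.2S: 0.2·2.446 = 0.489 in (exactly 45/92)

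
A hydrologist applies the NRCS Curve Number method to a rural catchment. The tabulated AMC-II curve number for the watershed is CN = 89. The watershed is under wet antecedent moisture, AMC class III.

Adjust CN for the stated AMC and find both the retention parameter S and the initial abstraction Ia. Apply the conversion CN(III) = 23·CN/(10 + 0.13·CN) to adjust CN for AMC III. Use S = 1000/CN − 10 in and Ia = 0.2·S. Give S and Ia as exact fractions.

S = 1100/2047 in ≈ 0.537 in; Ia = 220/2047 in ≈ 0.107 in

CN(III) from CN(II)=89: (23·89)/(10 + 0.13·89) = 204700/2157 ≈ 94.900
Retention S: 1000/CN − 10 with CN=94.900 → S = 1100/2047 ≈ 0.537 in
Ia = 0.2·(1100/2047) = 220/2047 in ≈ 0.107 in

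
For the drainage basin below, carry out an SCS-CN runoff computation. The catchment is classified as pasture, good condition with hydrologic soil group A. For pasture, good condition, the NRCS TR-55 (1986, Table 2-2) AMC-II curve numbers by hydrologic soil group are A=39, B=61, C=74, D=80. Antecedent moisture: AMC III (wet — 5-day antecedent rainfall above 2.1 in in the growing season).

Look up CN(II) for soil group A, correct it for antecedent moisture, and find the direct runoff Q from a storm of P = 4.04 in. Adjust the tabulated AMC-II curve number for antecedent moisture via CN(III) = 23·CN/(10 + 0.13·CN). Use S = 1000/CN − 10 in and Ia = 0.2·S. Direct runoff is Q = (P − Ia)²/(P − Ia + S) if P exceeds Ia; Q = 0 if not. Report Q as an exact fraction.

NRCS table: pasture, good condition, soil group A → CN(II) = 39
Adjust CN=39 to AMC III: 23·39/(10 + 0.13·39) → 897 ÷ (1507/100) = 89700/1507 ≈ 59.522
Retention S: 1000/CN − 10 with CN=59.522 → S = 6100/897 ≈ 6.800 in
Ia = 0.2·(6100/897) = 1220/897 in ≈ 1.360 in
P − Ia = 4.040 − 1.360 = 60097/22425 ≈ 2.680 in (> 0, runoff occurs)
Runoff Q = (P−Ia)²/(P−Ia+S) = (2.680)²/(2.680+6.800) = 3611649409/4767487725 ≈ 0.758 in

Q = 3611649409/4767487725 in ≈ 0.758 in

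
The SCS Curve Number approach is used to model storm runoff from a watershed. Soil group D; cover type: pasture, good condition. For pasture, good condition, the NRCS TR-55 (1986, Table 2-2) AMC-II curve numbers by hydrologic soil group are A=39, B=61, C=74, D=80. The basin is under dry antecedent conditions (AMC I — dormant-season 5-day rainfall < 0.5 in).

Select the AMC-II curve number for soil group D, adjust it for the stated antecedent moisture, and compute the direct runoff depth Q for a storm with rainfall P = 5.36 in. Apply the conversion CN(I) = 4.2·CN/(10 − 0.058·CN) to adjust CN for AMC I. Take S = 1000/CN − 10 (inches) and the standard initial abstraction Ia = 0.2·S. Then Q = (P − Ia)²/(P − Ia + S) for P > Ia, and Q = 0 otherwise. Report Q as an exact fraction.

Q = 4791721/2789850 in ≈ 1.718 in

NRCS table: pasture, good condition, soil group D → CN(II) = 80
Adjust CN=80 to AMC I: 4.2·80/(10 − 0.058·80) → 336 ÷ (134/25) = 4200/67 ≈ 62.687
Max retention: S = 1000/(4200/67) − 10 = 125/21 in (≈ 5.952 in)
Initial abstraction Ia = S/5 = (125/21)/5 = 25/21 ≈ 1.190 in
Since P=5.360 > Ia=1.190: effective rainfall P−Ia = 2189/525 in
Q = (2189/525)²/((2189/525) + 125/21) = (4791721/275625)/(5314/525) = 4791721/2789850 in ≈ 1.718 in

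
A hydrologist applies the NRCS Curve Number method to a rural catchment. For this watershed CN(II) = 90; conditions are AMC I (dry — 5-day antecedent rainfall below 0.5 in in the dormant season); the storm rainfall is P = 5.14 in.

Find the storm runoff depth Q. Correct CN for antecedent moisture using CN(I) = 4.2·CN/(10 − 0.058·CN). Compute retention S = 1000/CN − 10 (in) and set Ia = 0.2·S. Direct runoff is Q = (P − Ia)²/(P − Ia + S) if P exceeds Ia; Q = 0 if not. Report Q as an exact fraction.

Q = 1898606329/648014850 in ≈ 2.930 in

Dry (AMC I): CN(I) = 4.2·90/(10 − 0.058·90) = 378/(239/50) = 18900/239 ≈ 79.079
S = 1000/(18900/239) − 10 = 500/189 in ≈ 2.646 in
Ia = 0.2·(500/189) = 100/189 in ≈ 0.529 in
Since P=5.140 > Ia=0.529: effective rainfall P−Ia = 43573/9450 in
Runoff Q = (P−Ia)²/(P−Ia+S) = (4.611)²/(4.611+2.646) = 1898606329/648014850 ≈ 2.930 in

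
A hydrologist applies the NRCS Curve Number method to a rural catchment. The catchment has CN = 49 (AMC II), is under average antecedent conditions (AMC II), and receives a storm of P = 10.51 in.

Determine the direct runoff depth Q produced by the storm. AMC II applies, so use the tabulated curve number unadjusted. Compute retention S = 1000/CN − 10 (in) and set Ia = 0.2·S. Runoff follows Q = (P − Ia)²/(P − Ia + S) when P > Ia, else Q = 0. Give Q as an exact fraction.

AMC II — tabulated CN = 49 applies directly.
Retention S: 1000/CN − 10 with CN=49.000 → S = 510/49 ≈ 10.408 in
Ia = 0.2·(510/49) = 102/49 in ≈ 2.082 in
P − Ia = 10.510 − 2.082 = 41299/4900 ≈ 8.428 in (> 0, runoff occurs)
Q = (41299/4900)²/((41299/4900) + 510/49) = (1705607401/24010000)/(92299/4900) = 1705607401/452265100 in ≈ 3.771 in

Q = 1705607401/452265100 in ≈ 3.771 in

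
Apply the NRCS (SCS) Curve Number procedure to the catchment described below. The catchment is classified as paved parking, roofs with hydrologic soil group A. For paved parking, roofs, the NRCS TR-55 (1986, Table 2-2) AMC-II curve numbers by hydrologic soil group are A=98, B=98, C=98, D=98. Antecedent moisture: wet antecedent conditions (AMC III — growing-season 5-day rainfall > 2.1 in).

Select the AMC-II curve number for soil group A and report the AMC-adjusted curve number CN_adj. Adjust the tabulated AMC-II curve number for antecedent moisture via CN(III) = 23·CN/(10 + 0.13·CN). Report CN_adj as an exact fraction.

NRCS table: paved parking, roofs, soil group A → CN(II) = 98
CN(III) from CN(II)=98: (23·98)/(10 + 0.13·98) = 112700/1137 ≈ 99.120

CN_adj = 112700/1137 ≈ 99.120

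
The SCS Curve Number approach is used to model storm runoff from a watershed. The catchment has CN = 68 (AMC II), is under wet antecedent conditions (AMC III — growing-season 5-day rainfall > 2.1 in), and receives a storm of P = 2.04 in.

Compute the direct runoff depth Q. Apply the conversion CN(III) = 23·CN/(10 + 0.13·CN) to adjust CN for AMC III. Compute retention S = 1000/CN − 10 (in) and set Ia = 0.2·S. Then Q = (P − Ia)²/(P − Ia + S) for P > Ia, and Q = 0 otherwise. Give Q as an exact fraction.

Wet (AMC III): CN(III) = 23·68/(10 + 0.13·68) = 1564/(471/25) = 39100/471 ≈ 83.015
Retention S: 1000/CN − 10 with CN=83.015 → S = 800/391 ≈ 2.046 in
Ia = 0.2·(800/391) = 160/391 in ≈ 0.409 in
Excess rainfall: 2.040 − 0.409 = 1.631 in; P > Ia so Q > 0
Q = (15941/9775)²/((15941/9775) + 800/391) = (254115481/95550625)/(35941/9775) = 254115481/351323275 in ≈ 0.723 in

Q = 254115481/351323275 in ≈ 0.723 in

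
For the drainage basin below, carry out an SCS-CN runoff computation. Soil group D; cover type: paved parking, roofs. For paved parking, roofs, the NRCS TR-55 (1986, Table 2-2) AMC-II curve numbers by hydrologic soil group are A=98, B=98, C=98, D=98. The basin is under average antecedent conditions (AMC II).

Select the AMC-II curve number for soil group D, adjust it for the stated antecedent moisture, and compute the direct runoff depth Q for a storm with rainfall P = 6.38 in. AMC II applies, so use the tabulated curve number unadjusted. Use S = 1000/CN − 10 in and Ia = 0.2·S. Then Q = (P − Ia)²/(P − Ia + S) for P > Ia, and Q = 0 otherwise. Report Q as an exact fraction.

NRCS table: paved parking, roofs, soil group D → CN(II) = 98
AMC II — tabulated CN = 98 applies directly.
Retention S: 1000/CN − 10 with CN=98.000 → S = 10/49 ≈ 0.204 in
Ia = 0.2S: 0.2·0.204 = 0.041 in (exactly 2/49)
P − Ia = 6.380 − 0.041 = 15531/2450 ≈ 6.339 in (> 0, runoff occurs)
Q: (15531/2450)² ÷ (16031/2450) = 241211961/39275950 in (≈ 6.141 in)

Q = 241211961/39275950 in ≈ 6.141 in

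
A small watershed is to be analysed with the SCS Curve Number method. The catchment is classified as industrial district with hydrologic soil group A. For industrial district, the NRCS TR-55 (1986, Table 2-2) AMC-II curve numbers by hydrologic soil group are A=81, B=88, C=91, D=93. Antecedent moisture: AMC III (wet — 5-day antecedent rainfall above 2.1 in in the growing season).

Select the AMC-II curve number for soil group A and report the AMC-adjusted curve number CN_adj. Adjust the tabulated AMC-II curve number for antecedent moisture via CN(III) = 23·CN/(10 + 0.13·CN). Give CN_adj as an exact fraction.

CN_adj = 186300/2053 ≈ 90.745

NRCS table: industrial district, soil group A → CN(II) = 81
Wet (AMC III): CN(III) = 23·81/(10 + 0.13·81) = 1863/(2053/100) = 186300/2053 ≈ 90.745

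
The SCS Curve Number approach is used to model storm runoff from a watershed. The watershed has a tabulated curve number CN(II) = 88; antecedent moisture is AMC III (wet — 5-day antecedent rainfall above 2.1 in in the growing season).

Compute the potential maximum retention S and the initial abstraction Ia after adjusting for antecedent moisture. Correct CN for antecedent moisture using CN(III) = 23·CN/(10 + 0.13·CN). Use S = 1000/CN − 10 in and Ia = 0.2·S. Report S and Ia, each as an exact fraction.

S = 150/253 in ≈ 0.593 in; Ia = 30/253 in ≈ 0.119 in

CN(III) from CN(II)=88: (23·88)/(10 + 0.13·88) = 6325/67 ≈ 94.403
S = 1000/(6325/67) − 10 = 150/253 in ≈ 0.593 in
Ia = 0.2·(150/253) = 30/253 in ≈ 0.119 in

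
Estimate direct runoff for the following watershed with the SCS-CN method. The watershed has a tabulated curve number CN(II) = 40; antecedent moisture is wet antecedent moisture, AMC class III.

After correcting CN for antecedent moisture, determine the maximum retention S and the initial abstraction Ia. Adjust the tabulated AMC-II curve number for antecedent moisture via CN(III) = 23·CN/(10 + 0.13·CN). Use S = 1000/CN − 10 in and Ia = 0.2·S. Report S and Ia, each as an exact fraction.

S = 150/23 in ≈ 6.522 in; Ia = 30/23 in ≈ 1.304 in

CN(III) from CN(II)=40: (23·40)/(10 + 0.13·40) = 1150/19 ≈ 60.526
S = 1000/(1150/19) − 10 = 150/23 in ≈ 6.522 in
Ia = 0.2S: 0.2·6.522 = 1.304 in (exactly 30/23)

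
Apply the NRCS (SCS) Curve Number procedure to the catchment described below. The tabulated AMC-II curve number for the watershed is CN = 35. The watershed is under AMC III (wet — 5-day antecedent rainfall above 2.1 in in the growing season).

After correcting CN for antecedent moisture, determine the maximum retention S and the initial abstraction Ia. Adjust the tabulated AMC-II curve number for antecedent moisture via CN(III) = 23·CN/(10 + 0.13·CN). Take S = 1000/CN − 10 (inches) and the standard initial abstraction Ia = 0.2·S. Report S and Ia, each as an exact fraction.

S = 1300/161 in ≈ 8.075 in; Ia = 260/161 in ≈ 1.615 in

Wet (AMC III): CN(III) = 23·35/(10 + 0.13·35) = 805/(291/20) = 16100/291 ≈ 55.326
Retention S: 1000/CN − 10 with CN=55.326 → S = 1300/161 ≈ 8.075 in
Ia = 0.2S: 0.2·8.075 = 1.615 in (exactly 260/161)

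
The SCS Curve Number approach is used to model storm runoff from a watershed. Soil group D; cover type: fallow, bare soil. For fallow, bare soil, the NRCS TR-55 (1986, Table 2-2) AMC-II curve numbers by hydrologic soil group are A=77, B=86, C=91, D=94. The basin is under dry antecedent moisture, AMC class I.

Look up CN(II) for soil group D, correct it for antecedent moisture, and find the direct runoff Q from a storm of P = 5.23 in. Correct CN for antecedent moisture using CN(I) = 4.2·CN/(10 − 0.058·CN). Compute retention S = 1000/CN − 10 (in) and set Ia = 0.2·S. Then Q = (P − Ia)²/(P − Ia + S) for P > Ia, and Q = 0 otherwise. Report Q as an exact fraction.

Q = 26265712489/6977004300 in ≈ 3.765 in

NRCS table: fallow, bare soil, soil group D → CN(II) = 94
Adjust CN=94 to AMC I: 4.2·94/(10 − 0.058·94) → (1974/5) ÷ (1137/250) = 32900/379 ≈ 86.807
Retention S: 1000/CN − 10 with CN=86.807 → S = 500/329 ≈ 1.520 in
Initial abstraction Ia = S/5 = (500/329)/5 = 100/329 ≈ 0.304 in
Excess rainfall: 5.230 − 0.304 = 4.926 in; P > Ia so Q > 0
Q: (162067/32900)² ÷ (212067/32900) = 26265712489/6977004300 in (≈ 3.765 in)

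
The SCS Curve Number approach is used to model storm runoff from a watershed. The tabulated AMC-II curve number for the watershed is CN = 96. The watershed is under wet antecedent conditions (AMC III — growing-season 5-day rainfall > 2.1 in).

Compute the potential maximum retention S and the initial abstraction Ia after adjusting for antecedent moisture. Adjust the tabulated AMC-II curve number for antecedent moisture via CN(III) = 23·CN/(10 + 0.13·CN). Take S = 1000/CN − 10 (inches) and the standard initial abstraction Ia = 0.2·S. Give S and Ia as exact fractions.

S = 25/138 in ≈ 0.181 in; Ia = 5/138 in ≈ 0.036 in

CN(III) from CN(II)=96: (23·96)/(10 + 0.13·96) = 27600/281 ≈ 98.221
Retention S: 1000/CN − 10 with CN=98.221 → S = 25/138 ≈ 0.181 in
Initial abstraction Ia = S/5 = (25/138)/5 = 5/138 ≈ 0.036 in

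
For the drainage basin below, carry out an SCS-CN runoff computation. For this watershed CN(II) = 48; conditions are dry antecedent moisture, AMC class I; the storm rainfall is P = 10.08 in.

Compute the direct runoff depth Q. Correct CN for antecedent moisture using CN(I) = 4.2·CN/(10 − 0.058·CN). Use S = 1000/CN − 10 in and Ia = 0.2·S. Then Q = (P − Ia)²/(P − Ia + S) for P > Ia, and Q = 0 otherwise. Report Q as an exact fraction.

Q = 60078001/76192200 in ≈ 0.789 in

CN(I) from CN(II)=48: (4.2·48)/(10 − 0.058·48) = 12600/451 ≈ 27.938
S = 1000/(12600/451) − 10 = 1625/63 in ≈ 25.794 in
Ia = 0.2·(1625/63) = 325/63 in ≈ 5.159 in
Excess rainfall: 10.080 − 5.159 = 4.921 in; P > Ia so Q > 0
Runoff Q = (P−Ia)²/(P−Ia+S) = (4.921)²/(4.921+25.794) = 60078001/76192200 ≈ 0.789 in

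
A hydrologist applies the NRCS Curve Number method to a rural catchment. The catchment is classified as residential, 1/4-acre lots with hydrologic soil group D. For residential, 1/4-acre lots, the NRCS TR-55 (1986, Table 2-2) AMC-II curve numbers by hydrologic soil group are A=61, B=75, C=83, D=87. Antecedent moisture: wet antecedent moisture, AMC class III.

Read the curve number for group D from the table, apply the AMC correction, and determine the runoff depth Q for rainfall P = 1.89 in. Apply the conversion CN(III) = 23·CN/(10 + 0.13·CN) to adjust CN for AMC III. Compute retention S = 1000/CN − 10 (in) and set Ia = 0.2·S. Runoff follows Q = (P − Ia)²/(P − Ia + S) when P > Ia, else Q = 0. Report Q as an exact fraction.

Q = 124037091721/96486018900 in ≈ 1.286 in

NRCS table: residential, 1/4-acre lots, soil group D → CN(II) = 87
Wet (AMC III): CN(III) = 23·87/(10 + 0.13·87) = 2001/(2131/100) = 200100/2131 ≈ 93.900
Max retention: S = 1000/(200100/2131) − 10 = 1300/2001 in (≈ 0.650 in)
Ia = 0.2·(1300/2001) = 260/2001 in ≈ 0.130 in
P − Ia = 1.890 − 0.130 = 352189/200100 ≈ 1.760 in (> 0, runoff occurs)
Q = (352189/200100)²/((352189/200100) + 1300/2001) = (124037091721/40040010000)/(482189/200100) = 124037091721/96486018900 in ≈ 1.286 in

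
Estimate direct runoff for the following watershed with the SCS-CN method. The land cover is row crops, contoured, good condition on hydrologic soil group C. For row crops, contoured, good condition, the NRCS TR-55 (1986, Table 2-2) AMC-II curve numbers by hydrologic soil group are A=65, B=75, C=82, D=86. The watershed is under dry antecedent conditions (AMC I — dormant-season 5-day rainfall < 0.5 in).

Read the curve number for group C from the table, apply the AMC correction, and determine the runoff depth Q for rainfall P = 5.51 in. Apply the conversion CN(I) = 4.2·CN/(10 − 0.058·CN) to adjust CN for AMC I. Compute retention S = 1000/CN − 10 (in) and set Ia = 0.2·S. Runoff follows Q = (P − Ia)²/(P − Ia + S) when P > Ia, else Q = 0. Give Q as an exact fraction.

Q = 16419090769/7982531900 in ≈ 2.057 in

NRCS table: row crops, contoured, good condition, soil group C → CN(II) = 82
Adjust CN=82 to AMC I: 4.2·82/(10 − 0.058·82) → (1722/5) ÷ (1311/250) = 28700/437 ≈ 65.675
S = 1000/(28700/437) − 10 = 1500/287 in ≈ 5.226 in
Ia = 0.2·(1500/287) = 300/287 in ≈ 1.045 in
Since P=5.510 > Ia=1.045: effective rainfall P−Ia = 128137/28700 in
Q = (128137/28700)²/((128137/28700) + 1500/287) = (16419090769/823690000)/(278137/28700) = 16419090769/7982531900 in ≈ 2.057 in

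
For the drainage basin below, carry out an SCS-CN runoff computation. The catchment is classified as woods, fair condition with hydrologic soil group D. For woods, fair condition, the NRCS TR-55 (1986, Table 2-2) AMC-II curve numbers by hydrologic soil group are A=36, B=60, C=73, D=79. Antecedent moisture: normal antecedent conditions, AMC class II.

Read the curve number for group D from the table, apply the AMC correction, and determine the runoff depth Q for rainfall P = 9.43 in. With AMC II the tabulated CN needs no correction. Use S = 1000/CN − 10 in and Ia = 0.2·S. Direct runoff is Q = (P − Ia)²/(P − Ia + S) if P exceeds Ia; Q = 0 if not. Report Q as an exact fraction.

NRCS table: woods, fair condition, soil group D → CN(II) = 79
AMC II — tabulated CN = 79 applies directly.
Retention S: 1000/CN − 10 with CN=79.000 → S = 210/79 ≈ 2.658 in
Ia = 0.2·(210/79) = 42/79 in ≈ 0.532 in
P − Ia = 9.430 − 0.532 = 70297/7900 ≈ 8.898 in (> 0, runoff occurs)
Q: (70297/7900)² ÷ (91297/7900) = 4941668209/721246300 in (≈ 6.852 in)

Q = 4941668209/721246300 in ≈ 6.852 in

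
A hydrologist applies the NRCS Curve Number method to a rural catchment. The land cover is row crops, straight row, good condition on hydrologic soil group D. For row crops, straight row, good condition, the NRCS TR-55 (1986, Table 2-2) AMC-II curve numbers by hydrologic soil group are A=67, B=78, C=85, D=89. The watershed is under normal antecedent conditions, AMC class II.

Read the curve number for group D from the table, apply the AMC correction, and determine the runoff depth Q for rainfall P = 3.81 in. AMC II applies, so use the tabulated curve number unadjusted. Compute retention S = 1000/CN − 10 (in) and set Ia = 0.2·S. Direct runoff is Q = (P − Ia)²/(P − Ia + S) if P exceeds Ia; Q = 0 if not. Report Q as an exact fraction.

NRCS table: row crops, straight row, good condition, soil group D → CN(II) = 89
AMC II — tabulated CN = 89 applies directly.
Retention S: 1000/CN − 10 with CN=89.000 → S = 110/89 ≈ 1.236 in
Ia = 0.2·(110/89) = 22/89 in ≈ 0.247 in
Excess rainfall: 3.810 − 0.247 = 3.563 in; P > Ia so Q > 0
Q = (31709/8900)²/((31709/8900) + 110/89) = (1005460681/79210000)/(42709/8900) = 1005460681/380110100 in ≈ 2.645 in

Q = 1005460681/380110100 in ≈ 2.645 in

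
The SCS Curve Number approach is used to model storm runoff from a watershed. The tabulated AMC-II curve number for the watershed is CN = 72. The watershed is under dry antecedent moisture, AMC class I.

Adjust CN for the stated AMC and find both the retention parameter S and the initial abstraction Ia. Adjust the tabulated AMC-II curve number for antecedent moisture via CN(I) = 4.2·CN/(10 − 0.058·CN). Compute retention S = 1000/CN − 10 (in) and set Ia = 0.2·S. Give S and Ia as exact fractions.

S = 250/27 in ≈ 9.259 in; Ia = 50/27 in ≈ 1.852 in

Adjust CN=72 to AMC I: 4.2·72/(10 − 0.058·72) → (1512/5) ÷ (728/125) = 675/13 ≈ 51.923
S = 1000/(675/13) − 10 = 250/27 in ≈ 9.259 in
Initial abstraction Ia = S/5 = (250/27)/5 = 50/27 ≈ 1.852 in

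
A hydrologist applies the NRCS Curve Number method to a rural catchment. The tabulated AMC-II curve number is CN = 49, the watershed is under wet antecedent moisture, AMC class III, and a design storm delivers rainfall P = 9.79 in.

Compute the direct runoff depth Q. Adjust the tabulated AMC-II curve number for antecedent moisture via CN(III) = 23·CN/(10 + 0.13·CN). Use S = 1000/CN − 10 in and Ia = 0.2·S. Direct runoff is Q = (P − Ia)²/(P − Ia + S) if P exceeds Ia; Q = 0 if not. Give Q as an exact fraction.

Q = 1002667776889/170327229100 in ≈ 5.887 in

Wet (AMC III): CN(III) = 23·49/(10 + 0.13·49) = 1127/(1637/100) = 112700/1637 ≈ 68.845
Max retention: S = 1000/(112700/1637) − 10 = 5100/1127 in (≈ 4.525 in)
Ia = 0.2·(5100/1127) = 1020/1127 in ≈ 0.905 in
Since P=9.790 > Ia=0.905: effective rainfall P−Ia = 1001333/112700 in
Runoff Q = (P−Ia)²/(P−Ia+S) = (8.885)²/(8.885+4.525) = 1002667776889/170327229100 ≈ 5.887 in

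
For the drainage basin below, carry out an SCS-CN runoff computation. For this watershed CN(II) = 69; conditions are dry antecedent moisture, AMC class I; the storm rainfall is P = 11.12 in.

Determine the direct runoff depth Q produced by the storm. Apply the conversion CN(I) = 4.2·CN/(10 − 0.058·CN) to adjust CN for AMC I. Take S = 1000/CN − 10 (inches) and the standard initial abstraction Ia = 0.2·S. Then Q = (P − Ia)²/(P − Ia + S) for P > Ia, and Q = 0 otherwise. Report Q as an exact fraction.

Q = 52917201842/12910988475 in ≈ 4.099 in

Adjust CN=69 to AMC I: 4.2·69/(10 − 0.058·69) → (1449/5) ÷ (2999/500) = 144900/2999 ≈ 48.316
S = 1000/(144900/2999) − 10 = 15500/1449 in ≈ 10.697 in
Initial abstraction Ia = S/5 = (15500/1449)/5 = 3100/1449 ≈ 2.139 in
Excess rainfall: 11.120 − 2.139 = 8.981 in; P > Ia so Q > 0
Q = (325322/36225)²/((325322/36225) + 15500/1449) = (105834403684/1312250625)/(712822/36225) = 52917201842/12910988475 in ≈ 4.099 in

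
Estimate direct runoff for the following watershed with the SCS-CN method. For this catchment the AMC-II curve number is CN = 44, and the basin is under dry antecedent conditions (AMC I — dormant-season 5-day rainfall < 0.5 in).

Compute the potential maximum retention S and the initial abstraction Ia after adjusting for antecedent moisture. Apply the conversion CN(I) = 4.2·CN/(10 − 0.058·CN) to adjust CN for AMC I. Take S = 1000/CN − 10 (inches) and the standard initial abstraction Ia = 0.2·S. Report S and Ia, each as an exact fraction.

Adjust CN=44 to AMC I: 4.2·44/(10 − 0.058·44) → (924/5) ÷ (931/125) = 3300/133 ≈ 24.812
S = 1000/(3300/133) − 10 = 1000/33 in ≈ 30.303 in
Initial abstraction Ia = S/5 = (1000/33)/5 = 200/33 ≈ 6.061 in

S = 1000/33 in ≈ 30.303 in; Ia = 200/33 in ≈ 6.061 in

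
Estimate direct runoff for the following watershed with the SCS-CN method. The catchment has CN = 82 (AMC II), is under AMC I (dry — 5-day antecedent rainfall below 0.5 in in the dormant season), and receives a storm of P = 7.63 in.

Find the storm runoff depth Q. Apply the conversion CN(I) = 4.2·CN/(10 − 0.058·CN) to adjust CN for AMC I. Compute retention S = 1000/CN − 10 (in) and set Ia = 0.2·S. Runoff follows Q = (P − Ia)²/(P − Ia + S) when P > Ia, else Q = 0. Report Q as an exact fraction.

Adjust CN=82 to AMC I: 4.2·82/(10 − 0.058·82) → (1722/5) ÷ (1311/250) = 28700/437 ≈ 65.675
Max retention: S = 1000/(28700/437) − 10 = 1500/287 in (≈ 5.226 in)
Ia = 0.2·(1500/287) = 300/287 in ≈ 1.045 in
Since P=7.630 > Ia=1.045: effective rainfall P−Ia = 188981/28700 in
Q: (188981/28700)² ÷ (338981/28700) = 35713818361/9728754700 in (≈ 3.671 in)

Q = 35713818361/9728754700 in ≈ 3.671 in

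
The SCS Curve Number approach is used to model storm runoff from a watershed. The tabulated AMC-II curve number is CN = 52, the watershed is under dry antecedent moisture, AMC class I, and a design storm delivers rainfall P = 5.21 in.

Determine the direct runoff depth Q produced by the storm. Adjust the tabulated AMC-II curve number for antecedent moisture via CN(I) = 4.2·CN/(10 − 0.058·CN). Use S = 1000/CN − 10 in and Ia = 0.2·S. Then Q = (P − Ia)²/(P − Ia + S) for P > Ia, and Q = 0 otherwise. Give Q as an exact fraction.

Dry (AMC I): CN(I) = 4.2·52/(10 − 0.058·52) = (1092/5)/(873/125) = 9100/291 ≈ 31.271
S = 1000/(9100/291) − 10 = 2000/91 in ≈ 21.978 in
Ia = 0.2S: 0.2·21.978 = 4.396 in (exactly 400/91)
Since P=5.210 > Ia=4.396: effective rainfall P−Ia = 7411/9100 in
Q: (7411/9100)² ÷ (207411/9100) = 54922921/1887440100 in (≈ 0.029 in)

Q = 54922921/1887440100 in ≈ 0.029 in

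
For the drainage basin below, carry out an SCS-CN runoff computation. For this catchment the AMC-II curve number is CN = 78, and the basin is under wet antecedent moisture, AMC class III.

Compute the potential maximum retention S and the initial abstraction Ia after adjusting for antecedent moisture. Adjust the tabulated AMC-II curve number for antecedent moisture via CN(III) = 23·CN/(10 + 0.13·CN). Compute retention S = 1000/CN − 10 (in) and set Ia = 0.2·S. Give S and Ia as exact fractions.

Wet (AMC III): CN(III) = 23·78/(10 + 0.13·78) = 1794/(1007/50) = 89700/1007 ≈ 89.076
Retention S: 1000/CN − 10 with CN=89.076 → S = 1100/897 ≈ 1.226 in
Ia = 0.2S: 0.2·1.226 = 0.245 in (exactly 220/897)

S = 1100/897 in ≈ 1.226 in; Ia = 220/897 in ≈ 0.245 in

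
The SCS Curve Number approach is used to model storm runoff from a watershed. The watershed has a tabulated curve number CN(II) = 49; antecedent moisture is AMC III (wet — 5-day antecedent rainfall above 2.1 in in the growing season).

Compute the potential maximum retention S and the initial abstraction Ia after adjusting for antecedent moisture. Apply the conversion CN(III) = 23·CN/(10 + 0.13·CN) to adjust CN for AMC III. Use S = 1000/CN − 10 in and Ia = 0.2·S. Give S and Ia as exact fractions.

S = 5100/1127 in ≈ 4.525 in; Ia = 1020/1127 in ≈ 0.905 in

Wet (AMC III): CN(III) = 23·49/(10 + 0.13·49) = 1127/(1637/100) = 112700/1637 ≈ 68.845
Retention S: 1000/CN − 10 with CN=68.845 → S = 5100/1127 ≈ 4.525 in
Ia = 0.2S: 0.2·4.525 = 0.905 in (exactly 1020/1127)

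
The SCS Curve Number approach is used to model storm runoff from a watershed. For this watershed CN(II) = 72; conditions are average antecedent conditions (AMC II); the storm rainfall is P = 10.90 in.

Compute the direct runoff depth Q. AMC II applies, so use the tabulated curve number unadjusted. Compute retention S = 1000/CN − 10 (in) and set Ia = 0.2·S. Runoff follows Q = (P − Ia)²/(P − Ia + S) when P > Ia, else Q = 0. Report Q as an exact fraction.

Q = 829921/113490 in ≈ 7.313 in

AMC II — tabulated CN = 72 applies directly.
S = 1000/72 − 10 = 35/9 in ≈ 3.889 in
Ia = 0.2S: 0.2·3.889 = 0.778 in (exactly 7/9)
Excess rainfall: 10.900 − 0.778 = 10.122 in; P > Ia so Q > 0
Q: (911/90)² ÷ (1261/90) = 829921/113490 in (≈ 7.313 in)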